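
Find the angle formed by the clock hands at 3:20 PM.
Hour hand position: 3 x 30 + 20 x 0.5 = 100 degrees
Minute hand position: 20 x 6 = 120 degrees
Difference: |100 - 120| = 20 degrees
The angle between the hands is 20 degrees

Final answer: 20 degrees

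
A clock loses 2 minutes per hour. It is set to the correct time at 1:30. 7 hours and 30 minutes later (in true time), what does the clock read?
For every 60 true minutes, the faulty clock advances 60 - 2 = 58 minutes.
True elapsed: 7 hours and 30 minutes = 450 minutes.
Faulty clock advances: 450 x 58/60 = 435 minutes (drift: 15 minutes behind).
Shown time: 1:30 + 435 minutes = 8:45.

Final answer: 8:45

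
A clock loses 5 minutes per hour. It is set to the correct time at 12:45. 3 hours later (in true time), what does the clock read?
For every 60 true minutes, the faulty clock advances 60 - 5 = 55 minutes.
True elapsed: 3 hours = 180 minutes.
Faulty clock advances: 180 x 55/60 = 165 minutes (drift: 15 minutes behind).
Shown time: 12:45 + 165 minutes = 3:30.

Final answer: 3:30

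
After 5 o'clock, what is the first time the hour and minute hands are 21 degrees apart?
At t minutes past 5:00, the hour hand is at 30 x 5 + 0.5t degrees and the minute hand is at 6t degrees.
The smaller angle between them is 21 degrees when |30H - 5.5t| = 21 or |30H - 5.5t| = 339.
With H = 5, solve 30 x 5 - 5.5t = +/- target for each target:
  t = (30 x 5 - 21) / 5.5 = 23.45
  t = (30 x 5 + 21) / 5.5 = 31.09
  t = (30 x 5 - 339) / 5.5 = -34.36 (outside (0, 60))
  t = (30 x 5 + 339) / 5.5 = 88.91 (outside (0, 60))
Valid solutions in (0, 60): {23.45, 31.09} minutes.
The first occurrence is t = 23.45 minutes.
The hands form a 21-degree angle at 23.45 minutes past 5:00.

Final answer: 23.45 minutes past 5:00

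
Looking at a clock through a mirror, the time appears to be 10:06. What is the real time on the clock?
Reflection across the vertical (12-6) axis maps a hand at angle A degrees to (360 - A) degrees, which sends a reading of T minutes past 12:00 to (720 - T) minutes past 12:00.
Mirror reads 10:06 = 606 minutes past 12:00.
Actual time: (720 - 606) mod 720 = 114 minutes = 1:54.

Final answer: 1:54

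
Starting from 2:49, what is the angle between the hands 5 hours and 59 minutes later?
First find the time 5 hours and 59 minutes after 2:49.
Total minutes: 2 x 60 + 49 + 5 x 60 + 59 = 528.
528 mod 720 = 528 minutes = 8:48.
Now compute the angle at 8:48:
Hour hand: 8 x 30 + 48 x 0.5 = 264 degrees
Minute hand: 48 x 6 = 288 degrees
Difference: |264 - 288| = 24 degrees
The angle is 24 degrees

Final answer: 24 degrees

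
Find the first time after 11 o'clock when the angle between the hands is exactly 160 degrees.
At t minutes past 11:00, the hour hand is at 30 x 11 + 0.5t degrees and the minute hand is at 6t degrees.
The smaller angle between them is 160 degrees when |30H - 5.5t| = 160 or |30H - 5.5t| = 200.
With H = 11, solve 30 x 11 - 5.5t = +/- target for each target:
  t = (30 x 11 - 160) / 5.5 = 30.91
  t = (30 x 11 + 160) / 5.5 = 89.09 (outside (0, 60))
  t = (30 x 11 - 200) / 5.5 = 23.64
  t = (30 x 11 + 200) / 5.5 = 96.36 (outside (0, 60))
Valid solutions in (0, 60): {23.64, 30.91} minutes.
The first occurrence is t = 23.64 minutes.
The hands form a 160-degree angle at 23.64 minutes past 11:00.

Final answer: 23.64 minutes past 11:00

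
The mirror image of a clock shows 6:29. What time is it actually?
Reflection across the vertical (12-6) axis maps a hand at angle A degrees to (360 - A) degrees, which sends a reading of T minutes past 12:00 to (720 - T) minutes past 12:00.
Mirror reads 6:29 = 389 minutes past 12:00.
Actual time: (720 - 389) mod 720 = 331 minutes = 5:31.

Final answer: 5:31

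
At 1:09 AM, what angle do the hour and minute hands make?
Hour hand position: 1 x 30 + 9 x 0.5 = 34.5 degrees
Minute hand position: 9 x 6 = 54 degrees
Difference: |34.5 - 54| = 19.5 degrees
The angle between the hands is 19.5 degrees

Final answer: 19.5 degrees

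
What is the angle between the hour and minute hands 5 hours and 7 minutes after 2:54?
First find the time 5 hours and 7 minutes after 2:54.
Total minutes: 2 x 60 + 54 + 5 x 60 + 7 = 481.
481 mod 720 = 481 minutes = 8:01.
Now compute the angle at 8:01:
Hour hand: 8 x 30 + 1 x 0.5 = 240.5 degrees
Minute hand: 1 x 6 = 6 degrees
Difference: |240.5 - 6| = 234.5 degrees
Smaller angle: 360 - 234.5 = 125.5 degrees

Final answer: 125.5 degrees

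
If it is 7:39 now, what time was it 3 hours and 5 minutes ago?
Starting time: 7:39 = 459 total minutes past 12:00
Subtracting: 3 hours and 5 minutes = 185 minutes
459 - 185 = 274 minutes
= 4 hours and 34 minutes past 12:00 = 4:34

Final answer: 4:34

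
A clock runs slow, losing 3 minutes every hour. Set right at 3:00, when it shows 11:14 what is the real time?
For every 60 true minutes, the faulty clock advances 57 minutes, so 1 faulty-clock minute corresponds to 60/57 true minutes.
From 3:00 to 11:14 on the faulty dial is 494 minutes.
True elapsed: 494 x 60/57 = 520 minutes = 8 hours and 40 minutes.
True time: 3:00 + 8 hours and 40 minutes = 11:40.

Final answer: 11:40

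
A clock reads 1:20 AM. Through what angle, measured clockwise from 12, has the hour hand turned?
The hour hand moves 30 degrees per hour and 0.5 degrees per minute.
At 1:20: (1) x 30 + 20 x 0.5 = 30 + 10 = 40 degrees

Final answer: 40 degrees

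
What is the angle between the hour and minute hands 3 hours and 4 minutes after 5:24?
First find the time 3 hours and 4 minutes after 5:24.
Total minutes: 5 x 60 + 24 + 3 x 60 + 4 = 508.
508 mod 720 = 508 minutes = 8:28.
Now compute the angle at 8:28:
Hour hand: 8 x 30 + 28 x 0.5 = 254 degrees
Minute hand: 28 x 6 = 168 degrees
Difference: |254 - 168| = 86 degrees
The angle is 86 degrees

Final answer: 86 degrees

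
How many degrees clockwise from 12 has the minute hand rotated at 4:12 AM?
The minute hand moves 6 degrees per minute.
At 4:12: 12 x 6 = 72 degrees

Final answer: 72 degrees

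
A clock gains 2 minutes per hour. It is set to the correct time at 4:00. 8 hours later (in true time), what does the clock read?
For every 60 true minutes, the faulty clock advances 60 + 2 = 62 minutes.
True elapsed: 8 hours = 480 minutes.
Faulty clock advances: 480 x 62/60 = 496 minutes (drift: 16 minutes ahead).
Shown time: 4:00 + 496 minutes = 12:16.

Final answer: 12:16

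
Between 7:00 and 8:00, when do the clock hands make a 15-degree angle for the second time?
At t minutes past 7:00, the hour hand is at 30 x 7 + 0.5t degrees and the minute hand is at 6t degrees.
The smaller angle between them is 15 degrees when |30H - 5.5t| = 15 or |30H - 5.5t| = 345.
With H = 7, solve 30 x 7 - 5.5t = +/- target for each target:
  t = (30 x 7 - 15) / 5.5 = 35.45
  t = (30 x 7 + 15) / 5.5 = 40.91
  t = (30 x 7 - 345) / 5.5 = -24.55 (outside (0, 60))
  t = (30 x 7 + 345) / 5.5 = 100.91 (outside (0, 60))
Valid solutions in (0, 60): {35.45, 40.91} minutes.
The second occurrence is t = 40.91 minutes.
The hands form a 15-degree angle at 40.91 minutes past 7:00.

Final answer: 40.91 minutes past 7:00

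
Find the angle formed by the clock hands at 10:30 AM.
Hour hand position: 10 x 30 + 30 x 0.5 = 315 degrees
Minute hand position: 30 x 6 = 180 degrees
Difference: |315 - 180| = 135 degrees
The angle between the hands is 135 degrees

Final answer: 135 degrees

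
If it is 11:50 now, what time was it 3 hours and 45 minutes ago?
Starting time: 11:50 = 710 total minutes past 12:00
Subtracting: 3 hours and 45 minutes = 225 minutes
710 - 225 = 485 minutes
= 8 hours and 5 minutes past 12:00 = 8:05

Final answer: 8:05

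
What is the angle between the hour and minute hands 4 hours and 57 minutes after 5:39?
First find the time 4 hours and 57 minutes after 5:39.
Total minutes: 5 x 60 + 39 + 4 x 60 + 57 = 636.
636 mod 720 = 636 minutes = 10:36.
Now compute the angle at 10:36:
Hour hand: 10 x 30 + 36 x 0.5 = 318 degrees
Minute hand: 36 x 6 = 216 degrees
Difference: |318 - 216| = 102 degrees
The angle is 102 degrees

Final answer: 102 degrees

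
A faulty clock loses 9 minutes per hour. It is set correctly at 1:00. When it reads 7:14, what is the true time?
For every 60 true minutes, the faulty clock advances 51 minutes, so 1 faulty-clock minute corresponds to 60/51 true minutes.
From 1:00 to 7:14 on the faulty dial is 374 minutes.
True elapsed: 374 x 60/51 = 440 minutes = 7 hours and 20 minutes.
True time: 1:00 + 7 hours and 20 minutes = 8:20.

Final answer: 8:20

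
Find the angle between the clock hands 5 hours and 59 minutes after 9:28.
First find the time 5 hours and 59 minutes after 9:28.
Total minutes: 9 x 60 + 28 + 5 x 60 + 59 = 927.
927 mod 720 = 207 minutes = 3:27.
Now compute the angle at 3:27:
Hour hand: 3 x 30 + 27 x 0.5 = 103.5 degrees
Minute hand: 27 x 6 = 162 degrees
Difference: |103.5 - 162| = 58.5 degrees
The angle is 58.5 degrees

Final answer: 58.5 degrees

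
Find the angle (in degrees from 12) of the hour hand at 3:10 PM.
The hour hand moves 30 degrees per hour and 0.5 degrees per minute.
At 3:10: (3) x 30 + 10 x 0.5 = 90 + 5 = 95 degrees

Final answer: 95 degrees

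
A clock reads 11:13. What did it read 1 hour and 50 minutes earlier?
Starting time: 11:13 = 673 total minutes past 12:00
Subtracting: 1 hour and 50 minutes = 110 minutes
673 - 110 = 563 minutes
= 9 hours and 23 minutes past 12:00 = 9:23

Final answer: 9:23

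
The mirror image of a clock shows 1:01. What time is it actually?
Reflection across the vertical (12-6) axis maps a hand at angle A degrees to (360 - A) degrees, which sends a reading of T minutes past 12:00 to (720 - T) minutes past 12:00.
Mirror reads 1:01 = 61 minutes past 12:00.
Actual time: (720 - 61) mod 720 = 659 minutes = 10:59.

Final answer: 10:59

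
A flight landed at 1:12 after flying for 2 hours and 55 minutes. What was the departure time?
Starting time: 1:12 = 72 total minutes past 12:00
Subtracting: 2 hours and 55 minutes = 175 minutes
72 - 175 = -103 (negative, add 12 hours = 720) = 617 minutes
= 10 hours and 17 minutes past 12:00 = 10:17

Final answer: 10:17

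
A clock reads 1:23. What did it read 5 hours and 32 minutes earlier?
Starting time: 1:23 = 83 total minutes past 12:00
Subtracting: 5 hours and 32 minutes = 332 minutes
83 - 332 = -249 (negative, add 12 hours = 720) = 471 minutes
= 7 hours and 51 minutes past 12:00 = 7:51

Final answer: 7:51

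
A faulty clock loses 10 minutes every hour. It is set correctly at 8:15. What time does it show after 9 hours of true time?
For every 60 true minutes, the faulty clock advances 60 - 10 = 50 minutes.
True elapsed: 9 hours = 540 minutes.
Faulty clock advances: 540 x 50/60 = 450 minutes (drift: 90 minutes behind).
Shown time: 8:15 + 450 minutes = 3:45.

Final answer: 3:45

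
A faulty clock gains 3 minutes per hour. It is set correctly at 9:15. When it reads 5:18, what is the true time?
For every 60 true minutes, the faulty clock advances 63 minutes, so 1 faulty-clock minute corresponds to 60/63 true minutes.
From 9:15 to 5:18 on the faulty dial is 483 minutes.
True elapsed: 483 x 60/63 = 460 minutes = 7 hours and 40 minutes.
True time: 9:15 + 7 hours and 40 minutes = 4:55.

Final answer: 4:55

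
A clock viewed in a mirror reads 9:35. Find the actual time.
Reflection across the vertical (12-6) axis maps a hand at angle A degrees to (360 - A) degrees, which sends a reading of T minutes past 12:00 to (720 - T) minutes past 12:00.
Mirror reads 9:35 = 575 minutes past 12:00.
Actual time: (720 - 575) mod 720 = 145 minutes = 2:25.

Final answer: 2:25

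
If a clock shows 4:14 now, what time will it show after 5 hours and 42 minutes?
Starting time: 4:14
Adding 42 minutes to 14 minutes: 14 + 42 = 56 minutes
Adding 5 hours: 4 + 5 = 9
Final time: 9:56

Final answer: 9:56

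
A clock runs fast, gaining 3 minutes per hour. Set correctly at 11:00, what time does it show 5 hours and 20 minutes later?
For every 60 true minutes, the faulty clock advances 60 + 3 = 63 minutes.
True elapsed: 5 hours and 20 minutes = 320 minutes.
Faulty clock advances: 320 x 63/60 = 336 minutes (drift: 16 minutes ahead).
Shown time: 11:00 + 336 minutes = 4:36.

Final answer: 4:36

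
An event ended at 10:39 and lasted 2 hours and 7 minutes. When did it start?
Starting time: 10:39 = 639 total minutes past 12:00
Subtracting: 2 hours and 7 minutes = 127 minutes
639 - 127 = 512 minutes
= 8 hours and 32 minutes past 12:00 = 8:32

Final answer: 8:32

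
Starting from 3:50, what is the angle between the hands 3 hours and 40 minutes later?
First find the time 3 hours and 40 minutes after 3:50.
Total minutes: 3 x 60 + 50 + 3 x 60 + 40 = 450.
450 mod 720 = 450 minutes = 7:30.
Now compute the angle at 7:30:
Hour hand: 7 x 30 + 30 x 0.5 = 225 degrees
Minute hand: 30 x 6 = 180 degrees
Difference: |225 - 180| = 45 degrees
The angle is 45 degrees

Final answer: 45 degrees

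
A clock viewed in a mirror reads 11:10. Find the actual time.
Reflection across the vertical (12-6) axis maps a hand at angle A degrees to (360 - A) degrees, which sends a reading of T minutes past 12:00 to (720 - T) minutes past 12:00.
Mirror reads 11:10 = 670 minutes past 12:00.
Actual time: (720 - 670) mod 720 = 50 minutes = 12:50.

Final answer: 12:50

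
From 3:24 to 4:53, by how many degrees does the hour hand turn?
The hour hand moves 0.5 degrees per minute.
Time elapsed: 4:53 - 3:24 = 89 minutes
Angular displacement: 89 x 0.5 = 44.5 degrees

Final answer: 44.5 degrees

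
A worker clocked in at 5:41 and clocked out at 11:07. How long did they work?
From 5:41 to 11:07:
(11 x 60 + 7) - (5 x 60 + 41) = 667 - 341 = 326 minutes
= 5 hours and 26 minutes

Final answer: 5 hours and 26 minutes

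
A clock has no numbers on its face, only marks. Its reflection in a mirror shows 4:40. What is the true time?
Reflection across the vertical (12-6) axis maps a hand at angle A degrees to (360 - A) degrees, which sends a reading of T minutes past 12:00 to (720 - T) minutes past 12:00.
Mirror reads 4:40 = 280 minutes past 12:00.
Actual time: (720 - 280) mod 720 = 440 minutes = 7:20.

Final answer: 7:20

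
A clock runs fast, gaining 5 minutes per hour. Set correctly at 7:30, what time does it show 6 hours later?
For every 60 true minutes, the faulty clock advances 60 + 5 = 65 minutes.
True elapsed: 6 hours = 360 minutes.
Faulty clock advances: 360 x 65/60 = 390 minutes (drift: 30 minutes ahead).
Shown time: 7:30 + 390 minutes = 2:00.

Final answer: 2:00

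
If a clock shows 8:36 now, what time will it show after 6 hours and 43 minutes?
Starting time: 8:36
Adding 43 minutes to 36 minutes: 36 + 43 = 79 minutes = 1 hour and 19 minutes
Adding 6 hours: 8 + 6 + 1 (carry) = 15 - 12 = 3
Final time: 3:19

Final answer: 3:19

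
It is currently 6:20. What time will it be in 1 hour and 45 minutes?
Starting time: 6:20
Adding 45 minutes to 20 minutes: 20 + 45 = 65 minutes = 1 hour and 5 minutes
Adding 1 hour: 6 + 1 + 1 (carry) = 8
Final time: 8:05

Final answer: 8:05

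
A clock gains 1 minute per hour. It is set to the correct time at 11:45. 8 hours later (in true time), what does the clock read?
For every 60 true minutes, the faulty clock advances 60 + 1 = 61 minutes.
True elapsed: 8 hours = 480 minutes.
Faulty clock advances: 480 x 61/60 = 488 minutes (drift: 8 minutes ahead).
Shown time: 11:45 + 488 minutes = 7:53.

Final answer: 7:53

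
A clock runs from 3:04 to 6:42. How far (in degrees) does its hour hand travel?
The hour hand moves 0.5 degrees per minute.
Time elapsed: 6:42 - 3:04 = 218 minutes
Angular displacement: 218 x 0.5 = 109 degrees

Final answer: 109 degrees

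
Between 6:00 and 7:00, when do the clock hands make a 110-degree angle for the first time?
At t minutes past 6:00, the hour hand is at 30 x 6 + 0.5t degrees and the minute hand is at 6t degrees.
The smaller angle between them is 110 degrees when |30H - 5.5t| = 110 or |30H - 5.5t| = 250.
With H = 6, solve 30 x 6 - 5.5t = +/- target for each target:
  t = (30 x 6 - 110) / 5.5 = 12.73
  t = (30 x 6 + 110) / 5.5 = 52.73
  t = (30 x 6 - 250) / 5.5 = -12.73 (outside (0, 60))
  t = (30 x 6 + 250) / 5.5 = 78.18 (outside (0, 60))
Valid solutions in (0, 60): {12.73, 52.73} minutes.
The first occurrence is t = 12.73 minutes.
The hands form a 110-degree angle at 12.73 minutes past 6:00.

Final answer: 12.73 minutes past 6:00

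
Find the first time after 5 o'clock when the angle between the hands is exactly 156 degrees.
At t minutes past 5:00, the hour hand is at 30 x 5 + 0.5t degrees and the minute hand is at 6t degrees.
The smaller angle between them is 156 degrees when |30H - 5.5t| = 156 or |30H - 5.5t| = 204.
With H = 5, solve 30 x 5 - 5.5t = +/- target for each target:
  t = (30 x 5 - 156) / 5.5 = -1.09 (outside (0, 60))
  t = (30 x 5 + 156) / 5.5 = 55.64
  t = (30 x 5 - 204) / 5.5 = -9.82 (outside (0, 60))
  t = (30 x 5 + 204) / 5.5 = 64.36 (outside (0, 60))
Valid solutions in (0, 60): {55.64} minutes.
The first occurrence is t = 55.64 minutes.
The hands form a 156-degree angle at 55.64 minutes past 5:00.

Final answer: 55.64 minutes past 5:00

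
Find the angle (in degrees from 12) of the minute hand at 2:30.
The minute hand moves 6 degrees per minute.
At 2:30: 30 x 6 = 180 degrees

Final answer: 180 degrees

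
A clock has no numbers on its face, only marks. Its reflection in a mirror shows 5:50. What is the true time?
Reflection across the vertical (12-6) axis maps a hand at angle A degrees to (360 - A) degrees, which sends a reading of T minutes past 12:00 to (720 - T) minutes past 12:00.
Mirror reads 5:50 = 350 minutes past 12:00.
Actual time: (720 - 350) mod 720 = 370 minutes = 6:10.

Final answer: 6:10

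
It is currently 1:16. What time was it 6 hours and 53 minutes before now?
Starting time: 1:16 = 76 total minutes past 12:00
Subtracting: 6 hours and 53 minutes = 413 minutes
76 - 413 = -337 (negative, add 12 hours = 720) = 383 minutes
= 6 hours and 23 minutes past 12:00 = 6:23

Final answer: 6:23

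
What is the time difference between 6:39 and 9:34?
From 6:39 to 9:34:
(9 x 60 + 34) - (6 x 60 + 39) = 574 - 399 = 175 minutes
= 2 hours and 55 minutes

Final answer: 2 hours and 55 minutes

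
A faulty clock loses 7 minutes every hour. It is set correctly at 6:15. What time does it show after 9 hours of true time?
For every 60 true minutes, the faulty clock advances 60 - 7 = 53 minutes.
True elapsed: 9 hours = 540 minutes.
Faulty clock advances: 540 x 53/60 = 477 minutes (drift: 63 minutes behind).
Shown time: 6:15 + 477 minutes = 2:12.

Final answer: 2:12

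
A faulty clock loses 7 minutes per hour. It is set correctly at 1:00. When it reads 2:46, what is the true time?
For every 60 true minutes, the faulty clock advances 53 minutes, so 1 faulty-clock minute corresponds to 60/53 true minutes.
From 1:00 to 2:46 on the faulty dial is 106 minutes.
True elapsed: 106 x 60/53 = 120 minutes = 2 hours.
True time: 1:00 + 2 hours = 3:00.

Final answer: 3:00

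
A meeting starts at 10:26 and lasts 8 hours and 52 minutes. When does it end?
Starting time: 10:26
Adding 52 minutes to 26 minutes: 26 + 52 = 78 minutes = 1 hour and 18 minutes
Adding 8 hours: 10 + 8 + 1 (carry) = 19 - 12 = 7
Final time: 7:18

Final answer: 7:18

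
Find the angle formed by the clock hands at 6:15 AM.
Hour hand position: 6 x 30 + 15 x 0.5 = 187.5 degrees
Minute hand position: 15 x 6 = 90 degrees
Difference: |187.5 - 90| = 97.5 degrees
The angle between the hands is 97.5 degrees

Final answer: 97.5 degrees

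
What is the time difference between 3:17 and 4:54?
From 3:17 to 4:54:
(4 x 60 + 54) - (3 x 60 + 17) = 294 - 197 = 97 minutes
= 1 hour and 37 minutes

Final answer: 1 hour and 37 minutes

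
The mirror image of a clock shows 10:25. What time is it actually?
Reflection across the vertical (12-6) axis maps a hand at angle A degrees to (360 - A) degrees, which sends a reading of T minutes past 12:00 to (720 - T) minutes past 12:00.
Mirror reads 10:25 = 625 minutes past 12:00.
Actual time: (720 - 625) mod 720 = 95 minutes = 1:35.

Final answer: 1:35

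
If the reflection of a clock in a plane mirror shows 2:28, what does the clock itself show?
Reflection across the vertical (12-6) axis maps a hand at angle A degrees to (360 - A) degrees, which sends a reading of T minutes past 12:00 to (720 - T) minutes past 12:00.
Mirror reads 2:28 = 148 minutes past 12:00.
Actual time: (720 - 148) mod 720 = 572 minutes = 9:32.

Final answer: 9:32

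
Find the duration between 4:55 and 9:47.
From 4:55 to 9:47:
(9 x 60 + 47) - (4 x 60 + 55) = 587 - 295 = 292 minutes
= 4 hours and 52 minutes

Final answer: 4 hours and 52 minutes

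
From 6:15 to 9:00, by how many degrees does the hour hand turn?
The hour hand moves 0.5 degrees per minute.
Time elapsed: 9:00 - 6:15 = 165 minutes
Angular displacement: 165 x 0.5 = 82.5 degrees

Final answer: 82.5 degrees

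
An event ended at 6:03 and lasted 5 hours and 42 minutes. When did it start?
Starting time: 6:03 = 363 total minutes past 12:00
Subtracting: 5 hours and 42 minutes = 342 minutes
363 - 342 = 21 minutes
= 21 minutes past 12:00 = 12:21

Final answer: 12:21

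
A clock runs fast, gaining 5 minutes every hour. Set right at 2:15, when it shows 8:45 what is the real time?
For every 60 true minutes, the faulty clock advances 65 minutes, so 1 faulty-clock minute corresponds to 60/65 true minutes.
From 2:15 to 8:45 on the faulty dial is 390 minutes.
True elapsed: 390 x 60/65 = 360 minutes = 6 hours.
True time: 2:15 + 6 hours = 8:15.

Final answer: 8:15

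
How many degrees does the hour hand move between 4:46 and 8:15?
The hour hand moves 0.5 degrees per minute.
Time elapsed: 8:15 - 4:46 = 209 minutes
Angular displacement: 209 x 0.5 = 104.5 degrees

Final answer: 104.5 degrees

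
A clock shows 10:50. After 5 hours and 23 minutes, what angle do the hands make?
First find the time 5 hours and 23 minutes after 10:50.
Total minutes: 10 x 60 + 50 + 5 x 60 + 23 = 973.
973 mod 720 = 253 minutes = 4:13.
Now compute the angle at 4:13:
Hour hand: 4 x 30 + 13 x 0.5 = 126.5 degrees
Minute hand: 13 x 6 = 78 degrees
Difference: |126.5 - 78| = 48.5 degrees
The angle is 48.5 degrees

Final answer: 48.5 degrees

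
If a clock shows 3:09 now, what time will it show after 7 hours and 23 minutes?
Starting time: 3:09
Adding 23 minutes to 9 minutes: 9 + 23 = 32 minutes
Adding 7 hours: 3 + 7 = 10
Final time: 10:32

Final answer: 10:32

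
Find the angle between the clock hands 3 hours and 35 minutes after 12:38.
First find the time 3 hours and 35 minutes after 12:38.
Total minutes: 12 x 60 + 38 + 3 x 60 + 35 = 973.
973 mod 720 = 253 minutes = 4:13.
Now compute the angle at 4:13:
Hour hand: 4 x 30 + 13 x 0.5 = 126.5 degrees
Minute hand: 13 x 6 = 78 degrees
Difference: |126.5 - 78| = 48.5 degrees
The angle is 48.5 degrees

Final answer: 48.5 degrees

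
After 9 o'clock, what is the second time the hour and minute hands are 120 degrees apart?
At t minutes past 9:00, the hour hand is at 30 x 9 + 0.5t degrees and the minute hand is at 6t degrees.
The smaller angle between them is 120 degrees when |30H - 5.5t| = 120 or |30H - 5.5t| = 240.
With H = 9, solve 30 x 9 - 5.5t = +/- target for each target:
  t = (30 x 9 - 120) / 5.5 = 27.27
  t = (30 x 9 + 120) / 5.5 = 70.91 (outside (0, 60))
  t = (30 x 9 - 240) / 5.5 = 5.45
  t = (30 x 9 + 240) / 5.5 = 92.73 (outside (0, 60))
Valid solutions in (0, 60): {5.45, 27.27} minutes.
The second occurrence is t = 27.27 minutes.
The hands form a 120-degree angle at 27.27 minutes past 9:00.

Final answer: 27.27 minutes past 9:00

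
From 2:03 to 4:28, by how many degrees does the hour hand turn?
The hour hand moves 0.5 degrees per minute.
Time elapsed: 4:28 - 2:03 = 145 minutes
Angular displacement: 145 x 0.5 = 72.5 degrees

Final answer: 72.5 degrees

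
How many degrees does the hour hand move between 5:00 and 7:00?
The hour hand moves 0.5 degrees per minute.
Time elapsed: 7:00 - 5:00 = 120 minutes
Angular displacement: 120 x 0.5 = 60 degrees

Final answer: 60 degrees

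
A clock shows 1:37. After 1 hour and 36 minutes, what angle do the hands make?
First find the time 1 hour and 36 minutes after 1:37.
Total minutes: 1 x 60 + 37 + 1 x 60 + 36 = 193.
193 mod 720 = 193 minutes = 3:13.
Now compute the angle at 3:13:
Hour hand: 3 x 30 + 13 x 0.5 = 96.5 degrees
Minute hand: 13 x 6 = 78 degrees
Difference: |96.5 - 78| = 18.5 degrees
The angle is 18.5 degrees

Final answer: 18.5 degrees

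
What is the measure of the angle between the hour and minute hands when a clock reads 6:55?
Hour hand position: 6 x 30 + 55 x 0.5 = 207.5 degrees
Minute hand position: 55 x 6 = 330 degrees
Difference: |207.5 - 330| = 122.5 degrees
The angle between the hands is 122.5 degrees

Final answer: 122.5 degrees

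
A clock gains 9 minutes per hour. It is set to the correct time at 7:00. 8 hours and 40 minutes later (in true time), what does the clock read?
For every 60 true minutes, the faulty clock advances 60 + 9 = 69 minutes.
True elapsed: 8 hours and 40 minutes = 520 minutes.
Faulty clock advances: 520 x 69/60 = 598 minutes (drift: 78 minutes ahead).
Shown time: 7:00 + 598 minutes = 4:58.

Final answer: 4:58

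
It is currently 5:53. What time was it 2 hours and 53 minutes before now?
Starting time: 5:53 = 353 total minutes past 12:00
Subtracting: 2 hours and 53 minutes = 173 minutes
353 - 173 = 180 minutes
= 3 hours past 12:00 = 3:00

Final answer: 3:00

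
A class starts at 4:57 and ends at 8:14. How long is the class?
From 4:57 to 8:14:
(8 x 60 + 14) - (4 x 60 + 57) = 494 - 297 = 197 minutes
= 3 hours and 17 minutes

Final answer: 3 hours and 17 minutes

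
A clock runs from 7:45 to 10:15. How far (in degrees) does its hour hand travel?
The hour hand moves 0.5 degrees per minute.
Time elapsed: 10:15 - 7:45 = 150 minutes
Angular displacement: 150 x 0.5 = 75 degrees

Final answer: 75 degrees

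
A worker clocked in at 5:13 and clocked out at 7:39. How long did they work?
From 5:13 to 7:39:
(7 x 60 + 39) - (5 x 60 + 13) = 459 - 313 = 146 minutes
= 2 hours and 26 minutes

Final answer: 2 hours and 26 minutes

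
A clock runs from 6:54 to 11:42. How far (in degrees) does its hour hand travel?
The hour hand moves 0.5 degrees per minute.
Time elapsed: 11:42 - 6:54 = 288 minutes
Angular displacement: 288 x 0.5 = 144 degrees

Final answer: 144 degrees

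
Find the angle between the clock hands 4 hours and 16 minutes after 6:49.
First find the time 4 hours and 16 minutes after 6:49.
Total minutes: 6 x 60 + 49 + 4 x 60 + 16 = 665.
665 mod 720 = 665 minutes = 11:05.
Now compute the angle at 11:05:
Hour hand: 11 x 30 + 5 x 0.5 = 332.5 degrees
Minute hand: 5 x 6 = 30 degrees
Difference: |332.5 - 30| = 302.5 degrees
Smaller angle: 360 - 302.5 = 57.5 degrees

Final answer: 57.5 degrees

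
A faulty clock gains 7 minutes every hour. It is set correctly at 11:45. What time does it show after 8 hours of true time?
For every 60 true minutes, the faulty clock advances 60 + 7 = 67 minutes.
True elapsed: 8 hours = 480 minutes.
Faulty clock advances: 480 x 67/60 = 536 minutes (drift: 56 minutes ahead).
Shown time: 11:45 + 536 minutes = 8:41.

Final answer: 8:41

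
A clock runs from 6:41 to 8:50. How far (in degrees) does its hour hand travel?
The hour hand moves 0.5 degrees per minute.
Time elapsed: 8:50 - 6:41 = 129 minutes
Angular displacement: 129 x 0.5 = 64.5 degrees

Final answer: 64.5 degrees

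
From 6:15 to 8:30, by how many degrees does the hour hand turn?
The hour hand moves 0.5 degrees per minute.
Time elapsed: 8:30 - 6:15 = 135 minutes
Angular displacement: 135 x 0.5 = 67.5 degrees

Final answer: 67.5 degrees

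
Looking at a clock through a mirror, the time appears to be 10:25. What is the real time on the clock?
Reflection across the vertical (12-6) axis maps a hand at angle A degrees to (360 - A) degrees, which sends a reading of T minutes past 12:00 to (720 - T) minutes past 12:00.
Mirror reads 10:25 = 625 minutes past 12:00.
Actual time: (720 - 625) mod 720 = 95 minutes = 1:35.

Final answer: 1:35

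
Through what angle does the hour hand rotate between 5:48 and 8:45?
The hour hand moves 0.5 degrees per minute.
Time elapsed: 8:45 - 5:48 = 177 minutes
Angular displacement: 177 x 0.5 = 88.5 degrees

Final answer: 88.5 degrees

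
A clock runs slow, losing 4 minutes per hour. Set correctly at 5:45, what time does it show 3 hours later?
For every 60 true minutes, the faulty clock advances 60 - 4 = 56 minutes.
True elapsed: 3 hours = 180 minutes.
Faulty clock advances: 180 x 56/60 = 168 minutes (drift: 12 minutes behind).
Shown time: 5:45 + 168 minutes = 8:33.

Final answer: 8:33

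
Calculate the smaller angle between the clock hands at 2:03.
Hour hand position: 2 x 30 + 3 x 0.5 = 61.5 degrees
Minute hand position: 3 x 6 = 18 degrees
Difference: |61.5 - 18| = 43.5 degrees
The angle between the hands is 43.5 degrees

Final answer: 43.5 degrees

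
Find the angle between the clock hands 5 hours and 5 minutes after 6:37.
First find the time 5 hours and 5 minutes after 6:37.
Total minutes: 6 x 60 + 37 + 5 x 60 + 5 = 702.
702 mod 720 = 702 minutes = 11:42.
Now compute the angle at 11:42:
Hour hand: 11 x 30 + 42 x 0.5 = 351 degrees
Minute hand: 42 x 6 = 252 degrees
Difference: |351 - 252| = 99 degrees
The angle is 99 degrees

Final answer: 99 degrees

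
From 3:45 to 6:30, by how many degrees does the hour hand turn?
The hour hand moves 0.5 degrees per minute.
Time elapsed: 6:30 - 3:45 = 165 minutes
Angular displacement: 165 x 0.5 = 82.5 degrees

Final answer: 82.5 degrees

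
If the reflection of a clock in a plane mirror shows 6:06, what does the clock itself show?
Reflection across the vertical (12-6) axis maps a hand at angle A degrees to (360 - A) degrees, which sends a reading of T minutes past 12:00 to (720 - T) minutes past 12:00.
Mirror reads 6:06 = 366 minutes past 12:00.
Actual time: (720 - 366) mod 720 = 354 minutes = 5:54.

Final answer: 5:54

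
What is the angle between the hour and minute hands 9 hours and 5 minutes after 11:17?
First find the time 9 hours and 5 minutes after 11:17.
Total minutes: 11 x 60 + 17 + 9 x 60 + 5 = 1222.
1222 mod 720 = 502 minutes = 8:22.
Now compute the angle at 8:22:
Hour hand: 8 x 30 + 22 x 0.5 = 251 degrees
Minute hand: 22 x 6 = 132 degrees
Difference: |251 - 132| = 119 degrees
The angle is 119 degrees

Final answer: 119 degrees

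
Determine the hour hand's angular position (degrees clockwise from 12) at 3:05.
The hour hand moves 30 degrees per hour and 0.5 degrees per minute.
At 3:05: (3) x 30 + 5 x 0.5 = 90 + 2.5 = 92.5 degrees

Final answer: 92.5 degrees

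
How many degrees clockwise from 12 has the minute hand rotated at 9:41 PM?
The minute hand moves 6 degrees per minute.
At 9:41: 41 x 6 = 246 degrees

Final answer: 246 degrees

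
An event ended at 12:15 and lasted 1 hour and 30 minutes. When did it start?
Starting time: 12:15 = 15 total minutes past 12:00
Subtracting: 1 hour and 30 minutes = 90 minutes
15 - 90 = -75 (negative, add 12 hours = 720) = 645 minutes
= 10 hours and 45 minutes past 12:00 = 10:45

Final answer: 10:45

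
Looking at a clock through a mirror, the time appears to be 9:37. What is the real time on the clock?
Reflection across the vertical (12-6) axis maps a hand at angle A degrees to (360 - A) degrees, which sends a reading of T minutes past 12:00 to (720 - T) minutes past 12:00.
Mirror reads 9:37 = 577 minutes past 12:00.
Actual time: (720 - 577) mod 720 = 143 minutes = 2:23.

Final answer: 2:23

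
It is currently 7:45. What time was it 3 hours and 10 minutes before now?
Starting time: 7:45 = 465 total minutes past 12:00
Subtracting: 3 hours and 10 minutes = 190 minutes
465 - 190 = 275 minutes
= 4 hours and 35 minutes past 12:00 = 4:35

Final answer: 4:35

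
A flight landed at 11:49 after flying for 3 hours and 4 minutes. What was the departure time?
Starting time: 11:49 = 709 total minutes past 12:00
Subtracting: 3 hours and 4 minutes = 184 minutes
709 - 184 = 525 minutes
= 8 hours and 45 minutes past 12:00 = 8:45

Final answer: 8:45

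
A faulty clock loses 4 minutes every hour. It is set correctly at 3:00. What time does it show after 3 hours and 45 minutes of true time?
For every 60 true minutes, the faulty clock advances 60 - 4 = 56 minutes.
True elapsed: 3 hours and 45 minutes = 225 minutes.
Faulty clock advances: 225 x 56/60 = 210 minutes (drift: 15 minutes behind).
Shown time: 3:00 + 210 minutes = 6:30.

Final answer: 6:30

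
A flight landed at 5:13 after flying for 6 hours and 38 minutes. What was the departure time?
Starting time: 5:13 = 313 total minutes past 12:00
Subtracting: 6 hours and 38 minutes = 398 minutes
313 - 398 = -85 (negative, add 12 hours = 720) = 635 minutes
= 10 hours and 35 minutes past 12:00 = 10:35

Final answer: 10:35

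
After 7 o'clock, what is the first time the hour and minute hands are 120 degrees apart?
At t minutes past 7:00, the hour hand is at 30 x 7 + 0.5t degrees and the minute hand is at 6t degrees.
The smaller angle between them is 120 degrees when |30H - 5.5t| = 120 or |30H - 5.5t| = 240.
With H = 7, solve 30 x 7 - 5.5t = +/- target for each target:
  t = (30 x 7 - 120) / 5.5 = 16.36
  t = (30 x 7 + 120) / 5.5 = 60 (outside (0, 60))
  t = (30 x 7 - 240) / 5.5 = -5.45 (outside (0, 60))
  t = (30 x 7 + 240) / 5.5 = 81.82 (outside (0, 60))
Valid solutions in (0, 60): {16.36} minutes.
The first occurrence is t = 16.36 minutes.
The hands form a 120-degree angle at 16.36 minutes past 7:00.

Final answer: 16.36 minutes past 7:00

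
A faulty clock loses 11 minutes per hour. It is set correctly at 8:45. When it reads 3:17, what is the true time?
For every 60 true minutes, the faulty clock advances 49 minutes, so 1 faulty-clock minute corresponds to 60/49 true minutes.
From 8:45 to 3:17 on the faulty dial is 392 minutes.
True elapsed: 392 x 60/49 = 480 minutes = 8 hours.
True time: 8:45 + 8 hours = 4:45.

Final answer: 4:45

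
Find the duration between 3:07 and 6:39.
From 3:07 to 6:39:
(6 x 60 + 39) - (3 x 60 + 7) = 399 - 187 = 212 minutes
= 3 hours and 32 minutes

Final answer: 3 hours and 32 minutes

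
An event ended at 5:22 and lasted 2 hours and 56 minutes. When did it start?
Starting time: 5:22 = 322 total minutes past 12:00
Subtracting: 2 hours and 56 minutes = 176 minutes
322 - 176 = 146 minutes
= 2 hours and 26 minutes past 12:00 = 2:26

Final answer: 2:26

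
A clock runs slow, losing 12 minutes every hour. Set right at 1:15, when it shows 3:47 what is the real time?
For every 60 true minutes, the faulty clock advances 48 minutes, so 1 faulty-clock minute corresponds to 60/48 true minutes.
From 1:15 to 3:47 on the faulty dial is 152 minutes.
True elapsed: 152 x 60/48 = 190 minutes = 3 hours and 10 minutes.
True time: 1:15 + 3 hours and 10 minutes = 4:25.

Final answer: 4:25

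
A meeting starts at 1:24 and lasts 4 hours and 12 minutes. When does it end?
Starting time: 1:24
Adding 12 minutes to 24 minutes: 24 + 12 = 36 minutes
Adding 4 hours: 1 + 4 = 5
Final time: 5:36

Final answer: 5:36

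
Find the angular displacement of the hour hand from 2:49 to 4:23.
The hour hand moves 0.5 degrees per minute.
Time elapsed: 4:23 - 2:49 = 94 minutes
Angular displacement: 94 x 0.5 = 47 degrees

Final answer: 47 degrees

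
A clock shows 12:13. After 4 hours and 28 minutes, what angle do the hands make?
First find the time 4 hours and 28 minutes after 12:13.
Total minutes: 12 x 60 + 13 + 4 x 60 + 28 = 1001.
1001 mod 720 = 281 minutes = 4:41.
Now compute the angle at 4:41:
Hour hand: 4 x 30 + 41 x 0.5 = 140.5 degrees
Minute hand: 41 x 6 = 246 degrees
Difference: |140.5 - 246| = 105.5 degrees
The angle is 105.5 degrees

Final answer: 105.5 degrees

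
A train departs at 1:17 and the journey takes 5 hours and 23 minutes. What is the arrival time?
Starting time: 1:17
Adding 23 minutes to 17 minutes: 17 + 23 = 40 minutes
Adding 5 hours: 1 + 5 = 6
Final time: 6:40

Final answer: 6:40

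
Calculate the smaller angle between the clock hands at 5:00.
Hour hand position: 5 x 30 + 0 x 0.5 = 150 degrees
Minute hand position: 0 x 6 = 0 degrees
Difference: |150 - 0| = 150 degrees
The angle between the hands is 150 degrees

Final answer: 150 degrees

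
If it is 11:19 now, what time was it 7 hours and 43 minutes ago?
Starting time: 11:19 = 679 total minutes past 12:00
Subtracting: 7 hours and 43 minutes = 463 minutes
679 - 463 = 216 minutes
= 3 hours and 36 minutes past 12:00 = 3:36

Final answer: 3:36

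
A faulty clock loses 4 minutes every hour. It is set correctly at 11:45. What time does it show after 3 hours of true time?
For every 60 true minutes, the faulty clock advances 60 - 4 = 56 minutes.
True elapsed: 3 hours = 180 minutes.
Faulty clock advances: 180 x 56/60 = 168 minutes (drift: 12 minutes behind).
Shown time: 11:45 + 168 minutes = 2:33.

Final answer: 2:33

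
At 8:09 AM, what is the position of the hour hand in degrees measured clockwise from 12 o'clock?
The hour hand moves 30 degrees per hour and 0.5 degrees per minute.
At 8:09: (8) x 30 + 9 x 0.5 = 240 + 4.5 = 244.5 degrees

Final answer: 244.5 degrees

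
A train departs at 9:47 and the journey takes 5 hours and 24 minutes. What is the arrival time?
Starting time: 9:47
Adding 24 minutes to 47 minutes: 47 + 24 = 71 minutes = 1 hour and 11 minutes
Adding 5 hours: 9 + 5 + 1 (carry) = 15 - 12 = 3
Final time: 3:11

Final answer: 3:11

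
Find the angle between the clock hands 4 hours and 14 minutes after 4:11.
First find the time 4 hours and 14 minutes after 4:11.
Total minutes: 4 x 60 + 11 + 4 x 60 + 14 = 505.
505 mod 720 = 505 minutes = 8:25.
Now compute the angle at 8:25:
Hour hand: 8 x 30 + 25 x 0.5 = 252.5 degrees
Minute hand: 25 x 6 = 150 degrees
Difference: |252.5 - 150| = 102.5 degrees
The angle is 102.5 degrees

Final answer: 102.5 degrees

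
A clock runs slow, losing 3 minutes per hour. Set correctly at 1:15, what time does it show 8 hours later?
For every 60 true minutes, the faulty clock advances 60 - 3 = 57 minutes.
True elapsed: 8 hours = 480 minutes.
Faulty clock advances: 480 x 57/60 = 456 minutes (drift: 24 minutes behind).
Shown time: 1:15 + 456 minutes = 8:51.

Final answer: 8:51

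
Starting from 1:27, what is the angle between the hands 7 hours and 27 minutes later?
First find the time 7 hours and 27 minutes after 1:27.
Total minutes: 1 x 60 + 27 + 7 x 60 + 27 = 534.
534 mod 720 = 534 minutes = 8:54.
Now compute the angle at 8:54:
Hour hand: 8 x 30 + 54 x 0.5 = 267 degrees
Minute hand: 54 x 6 = 324 degrees
Difference: |267 - 324| = 57 degrees
The angle is 57 degrees

Final answer: 57 degrees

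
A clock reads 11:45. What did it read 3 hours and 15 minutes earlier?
Starting time: 11:45 = 705 total minutes past 12:00
Subtracting: 3 hours and 15 minutes = 195 minutes
705 - 195 = 510 minutes
= 8 hours and 30 minutes past 12:00 = 8:30

Final answer: 8:30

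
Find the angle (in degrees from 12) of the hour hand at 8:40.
The hour hand moves 30 degrees per hour and 0.5 degrees per minute.
At 8:40: (8) x 30 + 40 x 0.5 = 240 + 20 = 260 degrees

Final answer: 260 degrees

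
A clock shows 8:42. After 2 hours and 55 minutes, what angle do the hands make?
First find the time 2 hours and 55 minutes after 8:42.
Total minutes: 8 x 60 + 42 + 2 x 60 + 55 = 697.
697 mod 720 = 697 minutes = 11:37.
Now compute the angle at 11:37:
Hour hand: 11 x 30 + 37 x 0.5 = 348.5 degrees
Minute hand: 37 x 6 = 222 degrees
Difference: |348.5 - 222| = 126.5 degrees
The angle is 126.5 degrees

Final answer: 126.5 degrees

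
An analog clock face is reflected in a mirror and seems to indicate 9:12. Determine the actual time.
Reflection across the vertical (12-6) axis maps a hand at angle A degrees to (360 - A) degrees, which sends a reading of T minutes past 12:00 to (720 - T) minutes past 12:00.
Mirror reads 9:12 = 552 minutes past 12:00.
Actual time: (720 - 552) mod 720 = 168 minutes = 2:48.

Final answer: 2:48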